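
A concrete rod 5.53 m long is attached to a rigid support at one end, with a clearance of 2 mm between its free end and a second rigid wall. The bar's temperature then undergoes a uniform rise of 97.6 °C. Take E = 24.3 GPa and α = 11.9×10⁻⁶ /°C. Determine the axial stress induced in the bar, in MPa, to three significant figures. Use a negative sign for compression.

-19.4 MPa

Free thermal expansion αLΔT = 11.9e-6 · 5530 · 97.6 = 6.423 mm.
The walls engage after the gap closes; constrained expansion = 6.423 − 2 = 4.423 mm.
The walls impose strain ε = −(4.423)/5530 = -7.9978e-04; σ = Eε = 24300 · -7.9978e-04 = -19.43 MPa.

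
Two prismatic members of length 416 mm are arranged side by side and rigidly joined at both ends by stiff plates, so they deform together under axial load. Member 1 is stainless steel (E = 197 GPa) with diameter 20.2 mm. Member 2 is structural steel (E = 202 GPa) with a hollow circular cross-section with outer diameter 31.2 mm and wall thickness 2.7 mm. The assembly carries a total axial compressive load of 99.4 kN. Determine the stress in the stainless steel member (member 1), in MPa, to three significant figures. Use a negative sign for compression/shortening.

-175 MPa

A_1 = 320.5 mm².
A_2 = 241.7 mm².
Equal strain + equilibrium ⇒ each member carries load in proportion to AE: A₁E₁ = 63130000 N, A₂E₂ = 48830000 N, ΣAE = 112000000 N.
σ₁ = P·E₁/ΣAE = -99400·197000/112000000 = -174.9 MPa.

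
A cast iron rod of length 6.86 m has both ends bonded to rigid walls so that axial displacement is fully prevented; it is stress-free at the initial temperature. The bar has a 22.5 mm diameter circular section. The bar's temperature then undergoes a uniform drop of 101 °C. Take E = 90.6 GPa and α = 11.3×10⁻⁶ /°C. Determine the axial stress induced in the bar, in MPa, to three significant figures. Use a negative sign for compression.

Free thermal expansion αLΔT = 11.3e-6 · 6860 · -101 = -7.829 mm.
The walls impose strain ε = −(-7.829)/6860 = 1.1413e-03; σ = Eε = 90600 · 1.1413e-03 = 103.4 MPa.

103 MPa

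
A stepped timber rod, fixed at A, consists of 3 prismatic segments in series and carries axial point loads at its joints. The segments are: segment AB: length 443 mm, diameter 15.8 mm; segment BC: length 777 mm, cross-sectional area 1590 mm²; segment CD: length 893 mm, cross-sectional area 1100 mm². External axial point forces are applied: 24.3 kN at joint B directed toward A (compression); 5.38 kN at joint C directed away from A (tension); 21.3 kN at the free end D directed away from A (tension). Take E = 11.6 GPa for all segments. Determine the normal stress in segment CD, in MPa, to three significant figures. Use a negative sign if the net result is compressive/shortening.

Internal axial forces (sectioning from the free end, tension +): N_CD = 21.3 kN, N_BC = 26.68 kN, N_AB = 2.38 kN.
σ_CD = N_CD/A_CD = 21300/1100 = 19.36 MPa.

19.4 MPa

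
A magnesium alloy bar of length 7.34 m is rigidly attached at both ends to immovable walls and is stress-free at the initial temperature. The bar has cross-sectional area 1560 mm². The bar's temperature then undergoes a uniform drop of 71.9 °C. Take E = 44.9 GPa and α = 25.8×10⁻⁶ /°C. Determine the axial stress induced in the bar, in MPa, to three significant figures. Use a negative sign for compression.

83.3 MPa

Free thermal expansion αLΔT = 25.8e-6 · 7340 · -71.9 = -13.62 mm.
The walls impose strain ε = −(-13.62)/7340 = 1.8550e-03; σ = Eε = 44900 · 1.8550e-03 = 83.29 MPa.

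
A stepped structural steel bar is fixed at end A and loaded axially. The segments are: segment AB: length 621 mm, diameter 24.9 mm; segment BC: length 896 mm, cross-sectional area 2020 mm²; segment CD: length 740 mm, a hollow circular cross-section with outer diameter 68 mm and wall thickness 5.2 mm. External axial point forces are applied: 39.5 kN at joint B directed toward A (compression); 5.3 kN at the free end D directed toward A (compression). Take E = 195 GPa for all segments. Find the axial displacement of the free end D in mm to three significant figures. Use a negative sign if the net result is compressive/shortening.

-0.325 mm

Internal axial forces (sectioning from the free end, tension +): N_CD = -5.3 kN, N_BC = -5.3 kN, N_AB = -44.8 kN.
A_AB = 487 mm².
A_CD = 1026 mm².
δ_AB = -44800·621/(487·195000) = -0.293 mm
δ_BC = -5300·896/(2020·195000) = -0.01206 mm
δ_CD = -5300·740/(1026·195000) = -0.0196 mm
δ = Σδ_i = -0.3246 mm.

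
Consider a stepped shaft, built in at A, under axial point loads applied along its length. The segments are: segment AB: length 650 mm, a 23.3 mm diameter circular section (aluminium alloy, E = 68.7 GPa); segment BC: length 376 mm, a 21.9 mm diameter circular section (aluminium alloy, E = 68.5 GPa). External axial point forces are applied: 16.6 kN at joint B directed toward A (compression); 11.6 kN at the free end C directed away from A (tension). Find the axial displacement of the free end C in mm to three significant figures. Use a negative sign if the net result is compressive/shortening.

Internal axial forces (sectioning from the free end, tension +): N_BC = 11.6 kN, N_AB = -5 kN.
A_AB = 426.4 mm².
A_BC = 376.7 mm².
δ_AB = -5000·650/(426.4·68700) = -0.1109 mm
δ_BC = 11600·376/(376.7·68500) = 0.169 mm
δ = Σδ_i = 0.05809 mm.

0.0581 mm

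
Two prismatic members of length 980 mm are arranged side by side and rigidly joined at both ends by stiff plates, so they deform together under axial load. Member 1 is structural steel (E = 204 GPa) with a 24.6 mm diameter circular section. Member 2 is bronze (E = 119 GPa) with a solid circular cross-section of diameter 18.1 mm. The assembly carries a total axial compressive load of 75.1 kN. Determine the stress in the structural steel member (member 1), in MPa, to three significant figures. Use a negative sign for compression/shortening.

-120 MPa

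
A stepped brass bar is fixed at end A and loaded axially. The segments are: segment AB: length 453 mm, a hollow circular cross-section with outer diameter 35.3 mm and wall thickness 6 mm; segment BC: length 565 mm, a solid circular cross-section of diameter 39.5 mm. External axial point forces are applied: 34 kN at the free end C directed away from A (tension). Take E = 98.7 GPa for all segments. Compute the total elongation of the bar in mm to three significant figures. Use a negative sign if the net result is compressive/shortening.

0.441 mm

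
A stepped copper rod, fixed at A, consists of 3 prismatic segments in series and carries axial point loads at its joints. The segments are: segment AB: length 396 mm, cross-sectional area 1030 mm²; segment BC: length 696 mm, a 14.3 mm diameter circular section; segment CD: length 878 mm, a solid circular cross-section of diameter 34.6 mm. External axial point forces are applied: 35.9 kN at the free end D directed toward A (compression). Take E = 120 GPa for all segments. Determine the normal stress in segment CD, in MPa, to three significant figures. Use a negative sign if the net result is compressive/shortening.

-38.2 MPa

Internal axial forces (sectioning from the free end, tension +): N_CD = -35.9 kN, N_BC = -35.9 kN, N_AB = -35.9 kN.
A_CD = 940.2 mm².
σ_CD = N_CD/A_CD = -35900/940.2 = -38.18 MPa.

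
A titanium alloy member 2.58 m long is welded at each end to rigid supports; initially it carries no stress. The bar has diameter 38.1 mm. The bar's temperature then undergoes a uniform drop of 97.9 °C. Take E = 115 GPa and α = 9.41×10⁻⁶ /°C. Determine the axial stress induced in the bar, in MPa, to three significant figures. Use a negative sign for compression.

Free thermal expansion αLΔT = 9.41e-6 · 2580 · -97.9 = -2.377 mm.
The walls impose strain ε = −(-2.377)/2580 = 9.2124e-04; σ = Eε = 115000 · 9.2124e-04 = 105.9 MPa.

106 MPa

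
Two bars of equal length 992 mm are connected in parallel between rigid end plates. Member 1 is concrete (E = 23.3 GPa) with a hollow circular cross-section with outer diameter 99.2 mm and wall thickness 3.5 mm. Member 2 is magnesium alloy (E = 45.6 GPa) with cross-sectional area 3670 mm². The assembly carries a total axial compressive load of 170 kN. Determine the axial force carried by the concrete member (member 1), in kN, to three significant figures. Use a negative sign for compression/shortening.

-21.7 kN

A_1 = 1052 mm².
Equal strain + equilibrium ⇒ each member carries load in proportion to AE: A₁E₁ = 24520000 N, A₂E₂ = 167400000 N, ΣAE = 191900000 N.
F₁ = P·A₁E₁/ΣAE = -170000·24520000/191900000 = -21720 N.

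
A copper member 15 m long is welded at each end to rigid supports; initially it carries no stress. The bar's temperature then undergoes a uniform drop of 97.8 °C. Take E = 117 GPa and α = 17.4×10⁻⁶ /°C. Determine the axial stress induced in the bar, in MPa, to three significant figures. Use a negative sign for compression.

Free thermal expansion αLΔT = 17.4e-6 · 15000 · -97.8 = -25.53 mm.
The walls impose strain ε = −(-25.53)/15000 = 1.7017e-03; σ = Eε = 117000 · 1.7017e-03 = 199.1 MPa.

199 MPa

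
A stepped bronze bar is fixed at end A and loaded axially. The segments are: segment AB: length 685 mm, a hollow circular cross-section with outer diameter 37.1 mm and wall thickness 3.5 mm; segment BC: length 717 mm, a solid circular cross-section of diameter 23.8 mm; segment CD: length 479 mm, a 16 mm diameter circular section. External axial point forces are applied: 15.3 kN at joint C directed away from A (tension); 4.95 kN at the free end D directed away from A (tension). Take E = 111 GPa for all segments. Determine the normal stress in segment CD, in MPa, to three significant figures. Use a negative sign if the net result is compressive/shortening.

24.6 MPa

Internal axial forces (sectioning from the free end, tension +): N_CD = 4.95 kN, N_BC = 20.25 kN, N_AB = 20.25 kN.
A_CD = 201.1 mm².
σ_CD = N_CD/A_CD = 4950/201.1 = 24.62 MPa.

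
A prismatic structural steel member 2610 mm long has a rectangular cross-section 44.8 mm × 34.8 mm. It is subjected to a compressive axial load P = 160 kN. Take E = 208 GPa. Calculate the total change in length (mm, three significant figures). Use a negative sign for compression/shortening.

-1.29 mm

A = 1559 mm².
δ_mech = NL/(AE) = -160000·2610/(1559·208000) = -1.288 mm.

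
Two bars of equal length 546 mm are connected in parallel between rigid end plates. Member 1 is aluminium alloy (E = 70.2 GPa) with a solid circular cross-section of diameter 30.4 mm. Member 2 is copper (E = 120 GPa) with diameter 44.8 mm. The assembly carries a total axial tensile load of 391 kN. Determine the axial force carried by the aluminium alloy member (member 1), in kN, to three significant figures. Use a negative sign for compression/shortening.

A_1 = 725.8 mm².
A_2 = 1576 mm².
Equal strain + equilibrium ⇒ each member carries load in proportion to AE: A₁E₁ = 50950000 N, A₂E₂ = 189200000 N, ΣAE = 240100000 N.
F₁ = P·A₁E₁/ΣAE = 391000·50950000/240100000 = 82970 N.

83.0 kN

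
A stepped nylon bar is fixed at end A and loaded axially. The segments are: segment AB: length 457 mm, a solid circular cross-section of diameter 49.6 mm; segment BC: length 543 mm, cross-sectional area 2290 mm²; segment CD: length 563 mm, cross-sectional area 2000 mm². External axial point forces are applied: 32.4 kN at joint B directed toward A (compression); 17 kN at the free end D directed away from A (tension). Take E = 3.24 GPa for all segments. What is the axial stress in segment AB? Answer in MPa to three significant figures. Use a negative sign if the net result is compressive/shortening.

Internal axial forces (sectioning from the free end, tension +): N_CD = 17 kN, N_BC = 17 kN, N_AB = -15.4 kN.
A_AB = 1932 mm².
σ_AB = N_AB/A_AB = -15400/1932 = -7.97 MPa.

-7.97 MPa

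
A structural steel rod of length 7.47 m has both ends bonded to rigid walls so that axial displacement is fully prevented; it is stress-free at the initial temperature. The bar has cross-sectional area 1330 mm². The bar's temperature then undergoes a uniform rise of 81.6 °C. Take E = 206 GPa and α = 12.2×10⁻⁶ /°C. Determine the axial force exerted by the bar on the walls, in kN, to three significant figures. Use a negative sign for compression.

-273 kN

Free thermal expansion αLΔT = 12.2e-6 · 7470 · 81.6 = 7.437 mm.
The walls impose strain ε = −(7.437)/7470 = -9.9552e-04; σ = Eε = 206000 · -9.9552e-04 = -205.1 MPa.
Wall reaction R = σ·A = -205.1·1330 = -272800 N = -272.8 kN.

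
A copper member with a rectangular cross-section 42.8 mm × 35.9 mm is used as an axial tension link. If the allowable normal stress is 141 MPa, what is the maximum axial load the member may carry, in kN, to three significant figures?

217 kN

A = 1537 mm².
P_max = σ_allow · A = 141 · 1537 = 216600 N = 216.6 kN.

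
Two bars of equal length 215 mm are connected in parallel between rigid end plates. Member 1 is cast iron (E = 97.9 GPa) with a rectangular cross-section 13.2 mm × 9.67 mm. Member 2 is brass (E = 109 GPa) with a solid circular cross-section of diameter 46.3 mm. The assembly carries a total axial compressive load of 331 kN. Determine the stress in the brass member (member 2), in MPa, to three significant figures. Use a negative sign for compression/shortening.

-184 MPa

A_1 = 127.6 mm².
A_2 = 1684 mm².
Equal strain + equilibrium ⇒ each member carries load in proportion to AE: A₁E₁ = 12500000 N, A₂E₂ = 183500000 N, ΣAE = 196000000 N.
σ₂ = P·E₂/ΣAE = -331000·109000/196000000 = -184.1 MPa.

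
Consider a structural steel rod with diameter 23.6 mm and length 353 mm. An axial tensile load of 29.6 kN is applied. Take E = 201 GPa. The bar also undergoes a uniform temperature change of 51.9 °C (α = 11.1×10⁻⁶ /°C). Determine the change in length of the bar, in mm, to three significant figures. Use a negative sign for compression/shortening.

0.322 mm

A = 437.4 mm².
δ_mech = NL/(AE) = 29600·353/(437.4·201000) = 0.1188 mm.
δ_thermal = αLΔT = 11.1e-6·353·51.9 = 0.2034 mm.
δ = δ_mech + δ_thermal = 0.3222 mm.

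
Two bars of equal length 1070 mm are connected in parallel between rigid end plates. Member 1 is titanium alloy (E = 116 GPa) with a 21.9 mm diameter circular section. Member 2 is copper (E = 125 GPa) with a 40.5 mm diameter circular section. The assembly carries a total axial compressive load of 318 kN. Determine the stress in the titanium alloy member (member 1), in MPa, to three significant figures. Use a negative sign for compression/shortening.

A_1 = 376.7 mm².
A_2 = 1288 mm².
Equal strain + equilibrium ⇒ each member carries load in proportion to AE: A₁E₁ = 43700000 N, A₂E₂ = 161000000 N, ΣAE = 204700000 N.
σ₁ = P·E₁/ΣAE = -318000·116000/204700000 = -180.2 MPa.

-180 MPa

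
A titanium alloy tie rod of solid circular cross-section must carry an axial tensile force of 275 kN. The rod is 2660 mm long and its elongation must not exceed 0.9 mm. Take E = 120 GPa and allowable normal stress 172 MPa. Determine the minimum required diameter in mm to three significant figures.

92.9 mm

Required area A ≥ P/σ_allow = 275000/172 = 1599 mm².
For a solid circular section, d ≥ √(4A/π) = 45.12 mm.
Elongation limit: A ≥ PL/(Eδ_allow) = 275000·2660/(120000·0.9) = 6773 mm² ⇒ d ≥ 92.86 mm.
The elongation limit governs.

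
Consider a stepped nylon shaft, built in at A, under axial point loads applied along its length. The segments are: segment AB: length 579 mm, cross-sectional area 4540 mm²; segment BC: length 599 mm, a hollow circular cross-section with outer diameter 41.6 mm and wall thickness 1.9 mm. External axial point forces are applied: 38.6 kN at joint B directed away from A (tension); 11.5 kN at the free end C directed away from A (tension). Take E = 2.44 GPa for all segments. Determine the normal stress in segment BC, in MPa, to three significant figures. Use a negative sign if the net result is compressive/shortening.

Internal axial forces (sectioning from the free end, tension +): N_BC = 11.5 kN, N_AB = 50.1 kN.
A_BC = 237 mm².
σ_BC = N_BC/A_BC = 11500/237 = 48.53 MPa.

48.5 MPa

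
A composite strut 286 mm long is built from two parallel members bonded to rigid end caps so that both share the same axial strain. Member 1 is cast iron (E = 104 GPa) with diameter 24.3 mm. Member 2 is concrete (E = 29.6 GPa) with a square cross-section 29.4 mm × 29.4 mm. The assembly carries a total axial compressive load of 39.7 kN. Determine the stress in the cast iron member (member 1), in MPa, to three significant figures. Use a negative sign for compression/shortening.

A_1 = 463.8 mm².
A_2 = 864.4 mm².
Equal strain + equilibrium ⇒ each member carries load in proportion to AE: A₁E₁ = 48230000 N, A₂E₂ = 25590000 N, ΣAE = 73820000 N.
σ₁ = P·E₁/ΣAE = -39700·104000/73820000 = -55.93 MPa.

-55.9 MPa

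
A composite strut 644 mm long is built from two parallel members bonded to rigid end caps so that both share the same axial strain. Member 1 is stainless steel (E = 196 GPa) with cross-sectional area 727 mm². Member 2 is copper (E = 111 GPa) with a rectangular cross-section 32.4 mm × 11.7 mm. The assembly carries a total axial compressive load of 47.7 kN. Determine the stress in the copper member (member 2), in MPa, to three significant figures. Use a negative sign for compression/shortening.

A_2 = 379.1 mm².
Equal strain + equilibrium ⇒ each member carries load in proportion to AE: A₁E₁ = 142500000 N, A₂E₂ = 42080000 N, ΣAE = 184600000 N.
σ₂ = P·E₂/ΣAE = -47700·111000/184600000 = -28.69 MPa.

-28.7 MPa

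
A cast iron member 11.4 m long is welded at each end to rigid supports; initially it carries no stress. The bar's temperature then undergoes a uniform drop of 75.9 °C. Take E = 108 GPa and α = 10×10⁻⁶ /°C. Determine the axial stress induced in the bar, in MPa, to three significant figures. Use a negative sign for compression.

82.0 MPa

Free thermal expansion αLΔT = 10e-6 · 11400 · -75.9 = -8.653 mm.
The walls impose strain ε = −(-8.653)/11400 = 7.5900e-04; σ = Eε = 108000 · 7.5900e-04 = 81.97 MPa.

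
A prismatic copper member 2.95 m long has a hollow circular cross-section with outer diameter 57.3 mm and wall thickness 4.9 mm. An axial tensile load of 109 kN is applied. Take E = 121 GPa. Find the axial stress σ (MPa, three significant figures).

135 MPa

A = 806.6 mm².
σ = N/A = 109000/806.6 = 135.1 MPa.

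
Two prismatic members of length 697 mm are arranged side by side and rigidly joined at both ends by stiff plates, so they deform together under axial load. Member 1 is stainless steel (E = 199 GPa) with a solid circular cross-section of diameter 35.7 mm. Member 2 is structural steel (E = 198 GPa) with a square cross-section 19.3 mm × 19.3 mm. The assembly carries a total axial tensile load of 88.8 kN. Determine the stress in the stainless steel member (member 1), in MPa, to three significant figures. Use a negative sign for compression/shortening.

64.7 MPa

A_1 = 1001 mm².
A_2 = 372.5 mm².
Equal strain + equilibrium ⇒ each member carries load in proportion to AE: A₁E₁ = 199200000 N, A₂E₂ = 73750000 N, ΣAE = 272900000 N.
σ₁ = P·E₁/ΣAE = 88800·199000/272900000 = 64.74 MPa.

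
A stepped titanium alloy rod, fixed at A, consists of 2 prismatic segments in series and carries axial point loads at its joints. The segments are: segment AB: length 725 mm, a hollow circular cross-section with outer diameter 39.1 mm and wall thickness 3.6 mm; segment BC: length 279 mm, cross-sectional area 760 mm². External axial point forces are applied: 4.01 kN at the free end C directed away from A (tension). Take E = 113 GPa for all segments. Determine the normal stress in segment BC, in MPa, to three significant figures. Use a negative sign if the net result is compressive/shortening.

Internal axial forces (sectioning from the free end, tension +): N_BC = 4.01 kN, N_AB = 4.01 kN.
σ_BC = N_BC/A_BC = 4010/760 = 5.276 MPa.

5.28 MPa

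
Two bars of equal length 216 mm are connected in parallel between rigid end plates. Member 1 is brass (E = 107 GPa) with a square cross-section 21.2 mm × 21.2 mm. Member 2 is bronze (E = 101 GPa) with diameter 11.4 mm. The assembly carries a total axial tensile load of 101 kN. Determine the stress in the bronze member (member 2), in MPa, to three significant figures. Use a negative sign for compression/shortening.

A_1 = 449.4 mm².
A_2 = 102.1 mm².
Equal strain + equilibrium ⇒ each member carries load in proportion to AE: A₁E₁ = 48090000 N, A₂E₂ = 10310000 N, ΣAE = 58400000 N.
σ₂ = P·E₂/ΣAE = 101000·101000/58400000 = 174.7 MPa.

175 MPa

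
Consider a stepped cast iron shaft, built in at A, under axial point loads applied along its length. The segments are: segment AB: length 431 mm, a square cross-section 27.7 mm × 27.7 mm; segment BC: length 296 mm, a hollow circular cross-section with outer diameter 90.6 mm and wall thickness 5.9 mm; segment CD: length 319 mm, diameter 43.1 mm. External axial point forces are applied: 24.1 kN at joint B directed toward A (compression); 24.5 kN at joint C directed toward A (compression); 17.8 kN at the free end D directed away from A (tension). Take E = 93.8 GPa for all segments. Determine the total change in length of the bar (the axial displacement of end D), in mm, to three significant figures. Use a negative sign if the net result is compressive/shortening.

Internal axial forces (sectioning from the free end, tension +): N_CD = 17.8 kN, N_BC = -6.7 kN, N_AB = -30.8 kN.
A_AB = 767.3 mm².
A_BC = 1570 mm².
A_CD = 1459 mm².
δ_AB = -30800·431/(767.3·93800) = -0.1844 mm
δ_BC = -6700·296/(1570·93800) = -0.01347 mm
δ_CD = 17800·319/(1459·93800) = 0.04149 mm
δ = Σδ_i = -0.1564 mm.

-0.156 mm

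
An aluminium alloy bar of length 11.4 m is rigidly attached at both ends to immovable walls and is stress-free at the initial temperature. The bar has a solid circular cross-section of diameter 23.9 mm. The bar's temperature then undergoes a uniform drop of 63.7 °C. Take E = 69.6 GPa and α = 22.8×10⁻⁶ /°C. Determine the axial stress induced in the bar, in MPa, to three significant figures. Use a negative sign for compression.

Free thermal expansion αLΔT = 22.8e-6 · 11400 · -63.7 = -16.56 mm.
The walls impose strain ε = −(-16.56)/11400 = 1.4524e-03; σ = Eε = 69600 · 1.4524e-03 = 101.1 MPa.

101 MPa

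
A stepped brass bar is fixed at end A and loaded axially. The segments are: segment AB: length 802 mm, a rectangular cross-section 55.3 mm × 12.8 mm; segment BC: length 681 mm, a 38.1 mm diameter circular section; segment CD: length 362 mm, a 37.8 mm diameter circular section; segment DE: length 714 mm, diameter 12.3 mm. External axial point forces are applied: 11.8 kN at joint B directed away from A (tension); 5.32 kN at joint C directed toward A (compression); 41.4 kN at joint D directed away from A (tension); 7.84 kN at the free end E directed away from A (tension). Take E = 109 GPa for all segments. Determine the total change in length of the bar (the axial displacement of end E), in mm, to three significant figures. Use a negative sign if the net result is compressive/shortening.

Internal axial forces (sectioning from the free end, tension +): N_DE = 7.84 kN, N_CD = 49.24 kN, N_BC = 43.92 kN, N_AB = 55.72 kN.
A_AB = 707.8 mm².
A_BC = 1140 mm².
A_CD = 1122 mm².
A_DE = 118.8 mm².
δ_AB = 55720·802/(707.8·109000) = 0.5792 mm
δ_BC = 43920·681/(1140·109000) = 0.2407 mm
δ_CD = 49240·362/(1122·109000) = 0.1457 mm
δ_DE = 7840·714/(118.8·109000) = 0.4322 mm
δ = Σδ_i = 1.398 mm.

1.40 mm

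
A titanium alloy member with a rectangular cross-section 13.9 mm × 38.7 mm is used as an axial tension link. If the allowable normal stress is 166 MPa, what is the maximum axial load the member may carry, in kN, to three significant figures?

A = 537.9 mm².
P_max = σ_allow · A = 166 · 537.9 = 89300 N = 89.3 kN.

89.3 kN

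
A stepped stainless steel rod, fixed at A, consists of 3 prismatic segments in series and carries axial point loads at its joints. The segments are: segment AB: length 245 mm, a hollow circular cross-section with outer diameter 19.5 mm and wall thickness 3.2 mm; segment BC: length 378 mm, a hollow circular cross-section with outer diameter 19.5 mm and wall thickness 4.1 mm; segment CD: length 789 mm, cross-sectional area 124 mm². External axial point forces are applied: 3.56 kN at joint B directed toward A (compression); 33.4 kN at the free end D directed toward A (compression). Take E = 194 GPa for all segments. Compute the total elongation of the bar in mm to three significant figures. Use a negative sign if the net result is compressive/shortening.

-1.71 mm

Internal axial forces (sectioning from the free end, tension +): N_CD = -33.4 kN, N_BC = -33.4 kN, N_AB = -36.96 kN.
A_AB = 163.9 mm².
A_BC = 198.4 mm².
δ_AB = -36960·245/(163.9·194000) = -0.2848 mm
δ_BC = -33400·378/(198.4·194000) = -0.3281 mm
δ_CD = -33400·789/(124·194000) = -1.095 mm
δ = Σδ_i = -1.708 mm.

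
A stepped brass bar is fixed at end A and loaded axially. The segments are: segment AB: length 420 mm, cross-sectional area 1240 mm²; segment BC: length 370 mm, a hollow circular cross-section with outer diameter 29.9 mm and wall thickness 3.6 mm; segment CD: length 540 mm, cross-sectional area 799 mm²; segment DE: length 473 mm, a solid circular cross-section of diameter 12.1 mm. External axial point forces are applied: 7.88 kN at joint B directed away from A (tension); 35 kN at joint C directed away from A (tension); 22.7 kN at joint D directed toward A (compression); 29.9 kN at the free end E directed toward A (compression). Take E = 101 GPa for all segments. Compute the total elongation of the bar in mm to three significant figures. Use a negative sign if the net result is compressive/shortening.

Internal axial forces (sectioning from the free end, tension +): N_DE = -29.9 kN, N_CD = -52.6 kN, N_BC = -17.6 kN, N_AB = -9.72 kN.
A_BC = 297.4 mm².
A_DE = 115 mm².
δ_AB = -9720·420/(1240·101000) = -0.0326 mm
δ_BC = -17600·370/(297.4·101000) = -0.2168 mm
δ_CD = -52600·540/(799·101000) = -0.352 mm
δ_DE = -29900·473/(115·101000) = -1.218 mm
δ = Σδ_i = -1.819 mm.

-1.82 mm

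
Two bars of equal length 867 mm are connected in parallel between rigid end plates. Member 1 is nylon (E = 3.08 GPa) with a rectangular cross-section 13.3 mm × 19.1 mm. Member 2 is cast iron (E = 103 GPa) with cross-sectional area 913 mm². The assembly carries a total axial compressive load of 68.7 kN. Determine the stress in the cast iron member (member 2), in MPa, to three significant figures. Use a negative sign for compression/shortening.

A_1 = 254 mm².
Equal strain + equilibrium ⇒ each member carries load in proportion to AE: A₁E₁ = 782400 N, A₂E₂ = 94040000 N, ΣAE = 94820000 N.
σ₂ = P·E₂/ΣAE = -68700·103000/94820000 = -74.63 MPa.

-74.6 MPa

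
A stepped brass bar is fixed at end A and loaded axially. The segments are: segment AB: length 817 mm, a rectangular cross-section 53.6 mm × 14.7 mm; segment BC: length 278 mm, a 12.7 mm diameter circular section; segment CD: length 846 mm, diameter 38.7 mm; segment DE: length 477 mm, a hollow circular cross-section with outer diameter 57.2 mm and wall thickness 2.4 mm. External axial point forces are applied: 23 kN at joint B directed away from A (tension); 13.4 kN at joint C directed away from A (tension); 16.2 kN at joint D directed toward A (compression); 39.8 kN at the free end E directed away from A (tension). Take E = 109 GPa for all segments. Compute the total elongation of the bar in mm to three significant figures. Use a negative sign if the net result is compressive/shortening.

Internal axial forces (sectioning from the free end, tension +): N_DE = 39.8 kN, N_CD = 23.6 kN, N_BC = 37 kN, N_AB = 60 kN.
A_AB = 787.9 mm².
A_BC = 126.7 mm².
A_CD = 1176 mm².
A_DE = 413.2 mm².
δ_AB = 60000·817/(787.9·109000) = 0.5708 mm
δ_BC = 37000·278/(126.7·109000) = 0.7449 mm
δ_CD = 23600·846/(1176·109000) = 0.1557 mm
δ_DE = 39800·477/(413.2·109000) = 0.4215 mm
δ = Σδ_i = 1.893 mm.

1.89 mm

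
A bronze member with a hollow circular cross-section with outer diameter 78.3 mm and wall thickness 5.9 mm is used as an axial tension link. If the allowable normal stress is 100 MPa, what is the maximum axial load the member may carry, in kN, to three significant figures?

134 kN

A = 1342 mm².
P_max = σ_allow · A = 100 · 1342 = 134200 N = 134.2 kN.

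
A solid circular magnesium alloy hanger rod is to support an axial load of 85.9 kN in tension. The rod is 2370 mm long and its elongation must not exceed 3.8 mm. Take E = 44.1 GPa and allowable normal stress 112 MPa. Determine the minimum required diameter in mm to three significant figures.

Required area A ≥ P/σ_allow = 85900/112 = 767 mm².
For a solid circular section, d ≥ √(4A/π) = 31.25 mm.
Elongation limit: A ≥ PL/(Eδ_allow) = 85900·2370/(44100·3.8) = 1215 mm² ⇒ d ≥ 39.33 mm.
The elongation limit governs.

39.3 mm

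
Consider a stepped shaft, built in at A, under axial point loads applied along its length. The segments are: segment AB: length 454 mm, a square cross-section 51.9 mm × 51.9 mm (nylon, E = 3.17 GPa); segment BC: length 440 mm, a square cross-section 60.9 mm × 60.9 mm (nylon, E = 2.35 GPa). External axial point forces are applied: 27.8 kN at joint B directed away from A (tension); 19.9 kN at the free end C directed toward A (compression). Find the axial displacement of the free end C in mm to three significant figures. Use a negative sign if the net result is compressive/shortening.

Internal axial forces (sectioning from the free end, tension +): N_BC = -19.9 kN, N_AB = 7.9 kN.
A_AB = 2694 mm².
A_BC = 3709 mm².
δ_AB = 7900·454/(2694·3170) = 0.42 mm
δ_BC = -19900·440/(3709·2350) = -1.005 mm
δ = Σδ_i = -0.5846 mm.

-0.585 mm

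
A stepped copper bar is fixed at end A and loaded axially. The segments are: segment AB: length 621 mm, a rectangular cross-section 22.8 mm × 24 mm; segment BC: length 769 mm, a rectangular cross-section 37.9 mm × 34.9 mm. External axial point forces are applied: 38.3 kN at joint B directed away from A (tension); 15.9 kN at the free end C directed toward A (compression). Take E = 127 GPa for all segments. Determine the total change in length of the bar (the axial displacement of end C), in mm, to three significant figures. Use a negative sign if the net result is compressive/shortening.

0.127 mm

Internal axial forces (sectioning from the free end, tension +): N_BC = -15.9 kN, N_AB = 22.4 kN.
A_AB = 547.2 mm².
A_BC = 1323 mm².
δ_AB = 22400·621/(547.2·127000) = 0.2002 mm
δ_BC = -15900·769/(1323·127000) = -0.07279 mm
δ = Σδ_i = 0.1274 mm.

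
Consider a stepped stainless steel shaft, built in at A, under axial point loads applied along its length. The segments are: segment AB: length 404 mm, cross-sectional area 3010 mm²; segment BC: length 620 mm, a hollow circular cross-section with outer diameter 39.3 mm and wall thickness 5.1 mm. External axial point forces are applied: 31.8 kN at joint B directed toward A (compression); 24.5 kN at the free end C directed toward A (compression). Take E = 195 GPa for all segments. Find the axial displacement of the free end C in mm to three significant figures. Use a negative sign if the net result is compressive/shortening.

-0.181 mm

Internal axial forces (sectioning from the free end, tension +): N_BC = -24.5 kN, N_AB = -56.3 kN.
A_BC = 548 mm².
δ_AB = -56300·404/(3010·195000) = -0.03875 mm
δ_BC = -24500·620/(548·195000) = -0.1422 mm
δ = Σδ_i = -0.1809 mm.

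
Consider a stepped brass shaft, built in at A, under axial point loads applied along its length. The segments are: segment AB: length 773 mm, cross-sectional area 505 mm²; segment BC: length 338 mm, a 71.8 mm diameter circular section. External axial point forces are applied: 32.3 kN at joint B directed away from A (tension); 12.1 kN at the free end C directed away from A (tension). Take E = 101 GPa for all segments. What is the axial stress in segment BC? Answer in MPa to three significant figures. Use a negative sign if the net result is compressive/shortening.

Internal axial forces (sectioning from the free end, tension +): N_BC = 12.1 kN, N_AB = 44.4 kN.
A_BC = 4049 mm².
σ_BC = N_BC/A_BC = 12100/4049 = 2.988 MPa.

2.99 MPa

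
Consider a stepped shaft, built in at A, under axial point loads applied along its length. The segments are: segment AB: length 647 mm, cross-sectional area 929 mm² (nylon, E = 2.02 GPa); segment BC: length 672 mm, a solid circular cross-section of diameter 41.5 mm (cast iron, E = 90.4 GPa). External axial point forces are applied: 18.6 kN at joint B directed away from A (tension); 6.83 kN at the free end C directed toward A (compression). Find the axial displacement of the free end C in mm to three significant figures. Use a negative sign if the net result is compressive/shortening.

Internal axial forces (sectioning from the free end, tension +): N_BC = -6.83 kN, N_AB = 11.77 kN.
A_BC = 1353 mm².
δ_AB = 11770·647/(929·2020) = 4.058 mm
δ_BC = -6830·672/(1353·90400) = -0.03753 mm
δ = Σδ_i = 4.02 mm.

4.02 mm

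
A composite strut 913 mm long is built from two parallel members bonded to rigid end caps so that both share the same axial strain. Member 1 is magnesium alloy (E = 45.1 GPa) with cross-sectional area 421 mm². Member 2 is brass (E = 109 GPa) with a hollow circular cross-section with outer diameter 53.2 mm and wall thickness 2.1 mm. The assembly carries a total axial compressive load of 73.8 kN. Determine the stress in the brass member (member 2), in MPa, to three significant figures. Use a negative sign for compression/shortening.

A_2 = 337.1 mm².
Equal strain + equilibrium ⇒ each member carries load in proportion to AE: A₁E₁ = 18990000 N, A₂E₂ = 36750000 N, ΣAE = 55730000 N.
σ₂ = P·E₂/ΣAE = -73800·109000/55730000 = -144.3 MPa.

-144 MPa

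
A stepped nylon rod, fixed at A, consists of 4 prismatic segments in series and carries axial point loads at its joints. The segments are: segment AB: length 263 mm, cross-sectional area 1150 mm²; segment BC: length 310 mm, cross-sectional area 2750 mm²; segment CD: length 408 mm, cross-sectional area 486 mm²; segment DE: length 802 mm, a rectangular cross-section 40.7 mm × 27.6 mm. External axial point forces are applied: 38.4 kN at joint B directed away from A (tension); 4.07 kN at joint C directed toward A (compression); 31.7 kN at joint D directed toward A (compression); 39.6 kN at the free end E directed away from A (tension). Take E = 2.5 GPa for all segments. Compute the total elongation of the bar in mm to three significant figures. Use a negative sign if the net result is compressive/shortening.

Internal axial forces (sectioning from the free end, tension +): N_DE = 39.6 kN, N_CD = 7.9 kN, N_BC = 3.83 kN, N_AB = 42.23 kN.
A_DE = 1123 mm².
δ_AB = 42230·263/(1150·2500) = 3.863 mm
δ_BC = 3830·310/(2750·2500) = 0.1727 mm
δ_CD = 7900·408/(486·2500) = 2.653 mm
δ_DE = 39600·802/(1123·2500) = 11.31 mm
δ = Σδ_i = 18 mm.

18.0 mm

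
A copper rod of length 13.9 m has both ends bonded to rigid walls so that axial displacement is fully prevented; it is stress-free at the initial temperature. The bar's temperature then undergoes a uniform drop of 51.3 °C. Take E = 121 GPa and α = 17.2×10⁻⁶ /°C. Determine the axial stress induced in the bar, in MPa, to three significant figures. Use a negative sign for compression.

107 MPa

Free thermal expansion αLΔT = 17.2e-6 · 13900 · -51.3 = -12.26 mm.
The walls impose strain ε = −(-12.26)/13900 = 8.8236e-04; σ = Eε = 121000 · 8.8236e-04 = 106.8 MPa.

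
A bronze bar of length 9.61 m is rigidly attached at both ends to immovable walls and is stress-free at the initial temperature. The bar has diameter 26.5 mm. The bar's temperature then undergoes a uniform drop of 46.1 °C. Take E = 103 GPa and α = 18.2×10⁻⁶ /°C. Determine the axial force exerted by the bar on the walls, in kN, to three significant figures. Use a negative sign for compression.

Free thermal expansion αLΔT = 18.2e-6 · 9610 · -46.1 = -8.063 mm.
The walls impose strain ε = −(-8.063)/9610 = 8.3902e-04; σ = Eε = 103000 · 8.3902e-04 = 86.42 MPa.
Wall reaction R = σ·A = 86.42·551.5 = 47660 N = 47.66 kN.

47.7 kN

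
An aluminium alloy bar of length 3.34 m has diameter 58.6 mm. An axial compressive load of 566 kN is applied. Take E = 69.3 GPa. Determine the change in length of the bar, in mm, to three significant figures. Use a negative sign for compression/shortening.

-10.1 mm

A = 2697 mm².
δ_mech = NL/(AE) = -566000·3340/(2697·69300) = -10.11 mm.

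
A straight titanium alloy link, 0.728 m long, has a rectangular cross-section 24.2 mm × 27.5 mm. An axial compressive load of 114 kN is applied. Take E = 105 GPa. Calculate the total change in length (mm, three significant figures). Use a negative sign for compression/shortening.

-1.19 mm

A = 665.5 mm².
δ_mech = NL/(AE) = -114000·728/(665.5·105000) = -1.188 mm.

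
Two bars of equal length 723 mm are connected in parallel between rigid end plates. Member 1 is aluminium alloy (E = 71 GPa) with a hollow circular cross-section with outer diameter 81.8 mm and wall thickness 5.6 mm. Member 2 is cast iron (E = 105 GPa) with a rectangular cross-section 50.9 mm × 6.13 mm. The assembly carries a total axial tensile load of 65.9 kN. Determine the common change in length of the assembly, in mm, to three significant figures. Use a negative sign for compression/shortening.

A_1 = 1341 mm².
A_2 = 312 mm².
Equal strain + equilibrium ⇒ each member carries load in proportion to AE: A₁E₁ = 95180000 N, A₂E₂ = 32760000 N, ΣAE = 127900000 N.
δ = PL/ΣAE = 65900·723/127900000 = 0.3724 mm.

0.372 mm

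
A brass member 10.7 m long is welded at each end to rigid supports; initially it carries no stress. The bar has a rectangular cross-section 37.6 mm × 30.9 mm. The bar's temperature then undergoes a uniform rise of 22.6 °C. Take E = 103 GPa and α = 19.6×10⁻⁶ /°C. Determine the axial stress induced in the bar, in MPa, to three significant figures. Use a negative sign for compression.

-45.6 MPa

Free thermal expansion αLΔT = 19.6e-6 · 10700 · 22.6 = 4.74 mm.
The walls impose strain ε = −(4.74)/10700 = -4.4296e-04; σ = Eε = 103000 · -4.4296e-04 = -45.62 MPa.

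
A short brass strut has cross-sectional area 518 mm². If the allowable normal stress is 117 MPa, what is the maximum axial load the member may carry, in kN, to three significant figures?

60.6 kN

P_max = σ_allow · A = 117 · 518 = 60610 N = 60.61 kN.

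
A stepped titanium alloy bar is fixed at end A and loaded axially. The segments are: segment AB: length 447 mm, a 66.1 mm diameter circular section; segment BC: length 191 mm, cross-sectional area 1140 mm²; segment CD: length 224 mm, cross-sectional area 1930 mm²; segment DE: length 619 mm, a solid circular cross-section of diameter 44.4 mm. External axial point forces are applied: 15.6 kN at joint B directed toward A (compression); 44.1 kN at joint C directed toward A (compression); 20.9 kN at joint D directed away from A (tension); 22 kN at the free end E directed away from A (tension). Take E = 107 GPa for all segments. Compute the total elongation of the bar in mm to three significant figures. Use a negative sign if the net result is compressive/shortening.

Internal axial forces (sectioning from the free end, tension +): N_DE = 22 kN, N_CD = 42.9 kN, N_BC = -1.2 kN, N_AB = -16.8 kN.
A_AB = 3432 mm².
A_DE = 1548 mm².
δ_AB = -16800·447/(3432·107000) = -0.02045 mm
δ_BC = -1200·191/(1140·107000) = -0.001879 mm
δ_CD = 42900·224/(1930·107000) = 0.04653 mm
δ_DE = 22000·619/(1548·107000) = 0.0822 mm
δ = Σδ_i = 0.1064 mm.

0.106 mm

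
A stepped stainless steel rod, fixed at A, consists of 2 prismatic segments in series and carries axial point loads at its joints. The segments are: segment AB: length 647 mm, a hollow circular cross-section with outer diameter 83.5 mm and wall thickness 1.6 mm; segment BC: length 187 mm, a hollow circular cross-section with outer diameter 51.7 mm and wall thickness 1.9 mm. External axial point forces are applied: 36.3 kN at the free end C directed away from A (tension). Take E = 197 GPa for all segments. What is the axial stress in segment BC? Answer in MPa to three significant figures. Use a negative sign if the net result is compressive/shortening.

122 MPa

Internal axial forces (sectioning from the free end, tension +): N_BC = 36.3 kN, N_AB = 36.3 kN.
A_BC = 297.3 mm².
σ_BC = N_BC/A_BC = 36300/297.3 = 122.1 MPa.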